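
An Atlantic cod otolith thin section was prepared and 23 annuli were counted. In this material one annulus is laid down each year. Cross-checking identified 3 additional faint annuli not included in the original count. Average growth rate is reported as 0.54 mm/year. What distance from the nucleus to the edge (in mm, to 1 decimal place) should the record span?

After corrections the count is 23 + 3 = 26 annuli.
26 years at 0.54 mm/year gives 0.54 × 26 = 14.0 mm.

14.0 mm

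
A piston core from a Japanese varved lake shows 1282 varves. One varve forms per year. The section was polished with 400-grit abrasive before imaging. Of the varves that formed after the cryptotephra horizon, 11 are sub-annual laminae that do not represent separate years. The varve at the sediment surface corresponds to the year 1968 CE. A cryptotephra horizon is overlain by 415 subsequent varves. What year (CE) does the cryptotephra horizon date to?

1564 CE

415 varves post-date the cryptotephra horizon.
415 − 11 false = 404 true varves after the cryptotephra horizon.
1968 − 404 = 1564 CE.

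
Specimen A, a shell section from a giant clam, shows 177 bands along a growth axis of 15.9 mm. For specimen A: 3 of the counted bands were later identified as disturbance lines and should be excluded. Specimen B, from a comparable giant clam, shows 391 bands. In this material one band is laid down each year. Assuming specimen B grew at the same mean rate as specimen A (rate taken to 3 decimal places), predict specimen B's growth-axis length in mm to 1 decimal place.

35.6 mm

Specimen A: after corrections the count is 177 − 3 = 174 bands.
A: Mean rate = 15.9 mm / 174 years ≈ 0.091 mm/year.
For B, 0.091 mm/year × 391 years = 35.6 mm.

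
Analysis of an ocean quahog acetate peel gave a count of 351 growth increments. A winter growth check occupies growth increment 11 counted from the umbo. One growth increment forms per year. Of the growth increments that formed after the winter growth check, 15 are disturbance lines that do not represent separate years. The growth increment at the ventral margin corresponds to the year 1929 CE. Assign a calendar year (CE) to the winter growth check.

The winter growth check sits at growth increment 11 from the umbo, so 351 − 11 = 340 growth increments formed after it.
Excluding 15 false growth increments: 340 − 15 = 325.
Counting back 325 years from 1929 CE places the winter growth check in 1929 − 325 = 1604 CE.

1604 CE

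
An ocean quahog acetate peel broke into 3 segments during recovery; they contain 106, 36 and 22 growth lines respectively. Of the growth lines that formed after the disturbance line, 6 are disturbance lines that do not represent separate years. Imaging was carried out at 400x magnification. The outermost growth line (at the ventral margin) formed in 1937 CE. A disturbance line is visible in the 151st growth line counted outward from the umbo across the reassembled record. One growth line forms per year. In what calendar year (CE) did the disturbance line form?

Total growth lines = 106 + 36 + 22 = 164.
The disturbance line sits at growth line 151 from the umbo, so 164 − 151 = 13 growth lines formed after it.
13 − 6 false = 7 true growth lines after the disturbance line.
1937 − 7 = 1930 CE.

1930 CE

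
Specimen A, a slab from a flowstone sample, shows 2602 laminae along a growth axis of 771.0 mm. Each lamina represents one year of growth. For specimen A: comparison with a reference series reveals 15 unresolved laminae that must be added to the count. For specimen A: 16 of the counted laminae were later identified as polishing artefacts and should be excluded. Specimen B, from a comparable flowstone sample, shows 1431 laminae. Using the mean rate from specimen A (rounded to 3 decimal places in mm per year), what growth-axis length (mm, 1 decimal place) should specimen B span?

Specimen A: adjusted count: 2602 − 16 + 15 = 2601 laminae.
A: 771.0 mm over 2601 years gives 771.0 / 2601 ≈ 0.296 mm/yr.
Length of B = 0.296 × 1431 = 423.6 mm.

423.6 mm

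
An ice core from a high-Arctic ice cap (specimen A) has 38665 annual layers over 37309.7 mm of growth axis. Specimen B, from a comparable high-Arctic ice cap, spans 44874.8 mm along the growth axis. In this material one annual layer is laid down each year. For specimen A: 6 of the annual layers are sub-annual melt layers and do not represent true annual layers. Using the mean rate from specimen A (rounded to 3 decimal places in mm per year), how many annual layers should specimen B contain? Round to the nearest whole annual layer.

46502 annual layers

Specimen A: adjusted count: 38665 − 6 = 38659 annual layers.
A: Mean rate = 37309.7 mm / 38659 years ≈ 0.965 mm/year.
Specimen B: 44874.8 mm / 0.965 mm per year = 46502.38 years ≈ 46502 annual layers.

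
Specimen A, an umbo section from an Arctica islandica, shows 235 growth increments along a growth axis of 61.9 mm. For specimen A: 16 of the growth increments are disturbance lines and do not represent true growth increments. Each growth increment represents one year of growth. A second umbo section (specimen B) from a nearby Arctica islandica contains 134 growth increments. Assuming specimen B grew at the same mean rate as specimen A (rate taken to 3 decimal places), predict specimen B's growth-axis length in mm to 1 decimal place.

Specimen A: true growth increment count = 235 − 16 = 219.
A: Extension rate ≈ 61.9 / 219 = 0.283 mm/year.
For B, 0.283 mm/year × 134 years = 37.9 mm.

37.9 mm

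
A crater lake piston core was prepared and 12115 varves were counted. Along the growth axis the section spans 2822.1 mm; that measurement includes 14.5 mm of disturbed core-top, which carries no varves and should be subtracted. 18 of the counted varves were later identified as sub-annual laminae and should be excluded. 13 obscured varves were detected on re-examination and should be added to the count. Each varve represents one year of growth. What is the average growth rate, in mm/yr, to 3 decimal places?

After corrections the count is 12115 − 18 + 13 = 12110 varves.
Net length = 2822.1 − 14.5 = 2807.6 mm.
Mean rate = 2807.6 mm / 12110 years ≈ 0.232 mm/yr.

0.232 mm/yr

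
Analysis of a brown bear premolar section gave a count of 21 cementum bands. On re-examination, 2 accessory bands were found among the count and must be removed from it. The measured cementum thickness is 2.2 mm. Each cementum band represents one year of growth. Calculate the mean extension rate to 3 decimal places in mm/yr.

0.116 mm/yr

Adjusted count: 21 − 2 = 19 cementum bands.
Mean rate = 2.2 mm / 19 years ≈ 0.116 mm/yr.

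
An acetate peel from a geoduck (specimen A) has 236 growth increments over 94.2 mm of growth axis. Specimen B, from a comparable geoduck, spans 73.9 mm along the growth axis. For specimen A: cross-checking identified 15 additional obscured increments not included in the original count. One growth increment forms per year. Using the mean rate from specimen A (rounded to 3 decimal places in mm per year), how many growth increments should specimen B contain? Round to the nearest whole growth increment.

197 growth increments

Specimen A: true growth increment count = 236 + 15 = 251.
A: Extension rate ≈ 94.2 / 251 = 0.375 mm per year.
Specimen B: 73.9 mm / 0.375 mm per year = 197.07 years ≈ 197 growth increments.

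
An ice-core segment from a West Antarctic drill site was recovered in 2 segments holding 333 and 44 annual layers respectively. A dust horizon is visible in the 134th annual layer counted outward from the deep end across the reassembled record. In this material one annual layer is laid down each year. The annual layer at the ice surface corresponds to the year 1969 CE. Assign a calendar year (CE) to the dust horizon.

Total annual layers = 333 + 44 = 377.
The dust horizon sits at annual layer 134 from the deep end, so 377 − 134 = 243 annual layers formed after it.
The annual layer at the ice surface is 1969 CE, so the dust horizon dates to 1969 − 243 = 1726 CE.

1726 CE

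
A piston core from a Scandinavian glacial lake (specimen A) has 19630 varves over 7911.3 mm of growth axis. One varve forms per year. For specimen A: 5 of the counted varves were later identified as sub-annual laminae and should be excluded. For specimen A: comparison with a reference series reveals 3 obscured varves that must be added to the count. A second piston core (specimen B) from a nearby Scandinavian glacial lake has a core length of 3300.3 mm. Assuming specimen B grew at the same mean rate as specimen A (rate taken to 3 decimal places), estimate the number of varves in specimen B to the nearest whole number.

8189 varves

Specimen A: after corrections the count is 19630 − 5 + 3 = 19628 varves.
A: 7911.3 mm over 19628 years gives 7911.3 / 19628 ≈ 0.403 mm per year.
Specimen B: 3300.3 mm / 0.403 mm per year = 8189.33 years ≈ 8189 varves.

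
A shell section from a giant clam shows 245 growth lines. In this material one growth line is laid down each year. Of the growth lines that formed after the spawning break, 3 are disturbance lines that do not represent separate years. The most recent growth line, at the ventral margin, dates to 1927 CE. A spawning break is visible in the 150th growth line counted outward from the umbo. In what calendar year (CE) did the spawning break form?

1835 CE

Between growth line 150 and the ventral margin there are 245 − 150 = 95 growth lines.
Excluding 3 false growth lines: 95 − 3 = 92.
1927 − 92 = 1835 CE.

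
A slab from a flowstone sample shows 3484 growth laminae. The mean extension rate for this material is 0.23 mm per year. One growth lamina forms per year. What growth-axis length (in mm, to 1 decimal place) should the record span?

801.3 mm

3484 years of growth are recorded.
Predicted length = 0.23 mm/year × 3484 years = 801.3 mm.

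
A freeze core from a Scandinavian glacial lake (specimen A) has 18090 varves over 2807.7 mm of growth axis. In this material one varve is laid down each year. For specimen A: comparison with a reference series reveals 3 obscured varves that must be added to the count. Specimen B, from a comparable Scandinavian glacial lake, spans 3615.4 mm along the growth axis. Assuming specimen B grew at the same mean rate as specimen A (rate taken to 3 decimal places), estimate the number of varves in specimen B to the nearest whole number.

23325 varves

Specimen A: after corrections the count is 18090 + 3 = 18093 varves.
A: Mean rate = 2807.7 mm / 18093 years ≈ 0.155 mm/yr.
Specimen B: 3615.4 mm / 0.155 mm per year = 23325.16 years ≈ 23325 varves.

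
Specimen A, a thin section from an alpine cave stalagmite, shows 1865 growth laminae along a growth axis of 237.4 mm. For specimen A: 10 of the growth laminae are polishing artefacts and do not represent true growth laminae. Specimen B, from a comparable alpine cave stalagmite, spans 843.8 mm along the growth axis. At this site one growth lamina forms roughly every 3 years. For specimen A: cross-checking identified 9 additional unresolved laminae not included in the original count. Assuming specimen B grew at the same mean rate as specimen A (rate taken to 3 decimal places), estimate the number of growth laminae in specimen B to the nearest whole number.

6697 growth laminae

Specimen A: after corrections the count is 1865 − 10 + 9 = 1864 growth laminae.
Specimen A: 1864 growth laminae at 3 years each span 1864 × 3 = 5592 years.
A: Extension rate ≈ 237.4 / 5592 = 0.042 mm/year.
For B, 843.8 / 0.042 = 20090.48 years; at 3 years per growth lamina that is 20090.48 / 3 ≈ 6697 growth laminae.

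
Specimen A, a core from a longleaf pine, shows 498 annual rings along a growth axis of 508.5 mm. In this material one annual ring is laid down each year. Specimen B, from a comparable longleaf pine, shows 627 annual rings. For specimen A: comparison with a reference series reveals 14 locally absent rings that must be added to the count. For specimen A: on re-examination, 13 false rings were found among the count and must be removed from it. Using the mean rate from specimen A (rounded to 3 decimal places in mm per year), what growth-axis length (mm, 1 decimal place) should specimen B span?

638.9 mm

Specimen A: adjusted count: 498 − 13 + 14 = 499 annual rings.
A: 508.5 mm over 499 years gives 508.5 / 499 ≈ 1.019 mm/year.
B's length ≈ 1.019 × 627 = 638.9 mm.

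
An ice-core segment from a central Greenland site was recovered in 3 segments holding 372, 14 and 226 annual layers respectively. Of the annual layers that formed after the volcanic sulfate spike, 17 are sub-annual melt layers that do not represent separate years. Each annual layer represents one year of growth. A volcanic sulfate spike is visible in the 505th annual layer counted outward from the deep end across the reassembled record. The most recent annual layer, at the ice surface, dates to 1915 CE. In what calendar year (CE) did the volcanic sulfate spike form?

Total annual layers = 372 + 14 + 226 = 612.
The volcanic sulfate spike sits at annual layer 505 from the deep end, so 612 − 505 = 107 annual layers formed after it.
Removing the 17 false annual layers leaves 107 − 17 = 90 true annual layers beyond the volcanic sulfate spike.
The annual layer at the ice surface is 1915 CE, so the volcanic sulfate spike dates to 1915 − 90 = 1825 CE.

1825 CE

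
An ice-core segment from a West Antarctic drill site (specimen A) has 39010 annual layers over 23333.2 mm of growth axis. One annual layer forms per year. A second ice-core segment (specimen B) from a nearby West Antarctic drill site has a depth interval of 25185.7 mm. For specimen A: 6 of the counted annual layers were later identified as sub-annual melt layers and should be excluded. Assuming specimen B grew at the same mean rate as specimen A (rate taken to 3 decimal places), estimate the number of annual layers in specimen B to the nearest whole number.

Specimen A: after corrections the count is 39010 − 6 = 39004 annual layers.
A: Mean rate = 23333.2 mm / 39004 years ≈ 0.598 mm/yr.
Specimen B: 25185.7 mm / 0.598 mm per year = 42116.56 years ≈ 42117 annual layers.

42117 annual layers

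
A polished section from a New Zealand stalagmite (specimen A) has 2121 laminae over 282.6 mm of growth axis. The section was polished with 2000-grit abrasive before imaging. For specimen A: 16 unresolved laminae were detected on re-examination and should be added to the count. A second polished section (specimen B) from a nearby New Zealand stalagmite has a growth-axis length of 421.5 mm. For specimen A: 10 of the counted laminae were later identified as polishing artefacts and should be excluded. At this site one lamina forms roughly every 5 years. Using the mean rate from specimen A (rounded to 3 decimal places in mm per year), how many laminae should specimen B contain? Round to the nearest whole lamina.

3122 laminae

Specimen A: after corrections the count is 2121 − 10 + 16 = 2127 laminae.
Specimen A: at 5 years per lamina, 2127 × 5 = 10635 years.
A: Mean rate = 282.6 mm / 10635 years ≈ 0.027 mm per year.
Specimen B: 421.5 mm / 0.027 mm per year = 15611.11 years; at 5 years per lamina that is 15611.11 / 5 ≈ 3122 laminae.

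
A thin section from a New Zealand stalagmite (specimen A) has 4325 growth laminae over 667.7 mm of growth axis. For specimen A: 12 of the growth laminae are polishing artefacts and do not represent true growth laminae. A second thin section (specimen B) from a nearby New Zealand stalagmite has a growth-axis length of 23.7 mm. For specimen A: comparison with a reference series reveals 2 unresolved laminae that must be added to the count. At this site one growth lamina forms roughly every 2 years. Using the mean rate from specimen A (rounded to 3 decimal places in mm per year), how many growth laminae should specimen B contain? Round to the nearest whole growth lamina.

Specimen A: adjusted count: 4325 − 12 + 2 = 4315 growth laminae.
Specimen A: multiplying by 2 years per growth lamina: 4315 × 2 = 8630 years.
A: Mean rate = 667.7 mm / 8630 years ≈ 0.077 mm per year.
For B, 23.7 / 0.077 = 307.79 years; at 2 years per growth lamina that is 307.79 / 2 ≈ 154 growth laminae.

154 growth laminae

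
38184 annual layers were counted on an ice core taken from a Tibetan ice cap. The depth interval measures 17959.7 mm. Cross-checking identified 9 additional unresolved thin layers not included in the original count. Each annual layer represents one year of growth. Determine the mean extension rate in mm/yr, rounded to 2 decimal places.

0.47 mm/yr

True annual layer count = 38184 + 9 = 38193.
17959.7 mm over 38193 years gives 17959.7 / 38193 ≈ 0.47 mm/yr.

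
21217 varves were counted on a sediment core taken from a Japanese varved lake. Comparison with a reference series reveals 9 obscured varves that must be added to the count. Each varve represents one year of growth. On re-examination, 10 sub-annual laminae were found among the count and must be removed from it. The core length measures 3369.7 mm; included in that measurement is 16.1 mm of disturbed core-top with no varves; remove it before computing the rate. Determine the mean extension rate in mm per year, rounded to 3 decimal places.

0.158 mm per year

Adjusted count: 21217 − 10 + 9 = 21216 varves.
Net length = 3369.7 − 16.1 = 3353.6 mm.
Extension rate ≈ 3353.6 / 21216 = 0.158 mm per year.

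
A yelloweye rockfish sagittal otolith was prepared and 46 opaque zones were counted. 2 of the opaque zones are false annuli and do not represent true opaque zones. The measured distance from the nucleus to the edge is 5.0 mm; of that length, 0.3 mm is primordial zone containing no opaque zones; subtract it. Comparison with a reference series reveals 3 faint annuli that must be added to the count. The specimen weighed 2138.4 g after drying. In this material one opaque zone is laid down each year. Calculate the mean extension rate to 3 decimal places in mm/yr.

Adjusted count: 46 − 2 + 3 = 47 opaque zones.
Net length = 5.0 − 0.3 = 4.7 mm.
4.7 mm over 47 years gives 4.7 / 47 ≈ 0.100 mm/yr.

0.100 mm/yr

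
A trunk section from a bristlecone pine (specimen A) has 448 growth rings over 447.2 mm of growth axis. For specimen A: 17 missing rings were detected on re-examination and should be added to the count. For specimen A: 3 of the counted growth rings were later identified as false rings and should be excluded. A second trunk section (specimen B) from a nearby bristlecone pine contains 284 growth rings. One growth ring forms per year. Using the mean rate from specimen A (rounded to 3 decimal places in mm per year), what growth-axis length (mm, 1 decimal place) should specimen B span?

274.9 mm

Specimen A: true growth ring count = 448 − 3 + 17 = 462.
A: 447.2 mm over 462 years gives 447.2 / 462 ≈ 0.968 mm per year.
B's length ≈ 0.968 × 284 = 274.9 mm.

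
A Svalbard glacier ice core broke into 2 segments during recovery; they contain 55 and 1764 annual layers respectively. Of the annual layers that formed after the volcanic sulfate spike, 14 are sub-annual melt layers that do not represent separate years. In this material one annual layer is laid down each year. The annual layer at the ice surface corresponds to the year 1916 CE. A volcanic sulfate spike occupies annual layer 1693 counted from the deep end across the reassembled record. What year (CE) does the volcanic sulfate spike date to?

Total annual layers = 55 + 1764 = 1819.
The volcanic sulfate spike sits at annual layer 1693 from the deep end, so 1819 − 1693 = 126 annual layers formed after it.
126 − 14 false = 112 true annual layers after the volcanic sulfate spike.
1916 − 112 = 1804 CE.

1804 CE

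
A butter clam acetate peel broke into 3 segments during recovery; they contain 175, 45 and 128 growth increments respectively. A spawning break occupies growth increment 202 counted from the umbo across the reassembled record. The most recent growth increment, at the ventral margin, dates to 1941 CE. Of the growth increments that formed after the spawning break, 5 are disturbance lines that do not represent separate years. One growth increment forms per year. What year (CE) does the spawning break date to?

1800 CE

Total growth increments = 175 + 45 + 128 = 348.
The spawning break sits at growth increment 202 from the umbo, so 348 − 202 = 146 growth increments formed after it.
146 − 5 false = 141 true growth increments after the spawning break.
1941 − 141 = 1800 CE.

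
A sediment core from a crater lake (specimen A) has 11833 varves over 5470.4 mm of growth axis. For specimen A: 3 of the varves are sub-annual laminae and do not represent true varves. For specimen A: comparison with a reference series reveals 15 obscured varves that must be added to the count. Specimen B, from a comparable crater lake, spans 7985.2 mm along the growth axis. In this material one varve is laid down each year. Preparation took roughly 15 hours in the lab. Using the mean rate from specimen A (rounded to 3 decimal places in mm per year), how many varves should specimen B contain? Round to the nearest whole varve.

17284 varves

Specimen A: correcting the raw count gives 11833 − 3 + 15 = 11845 true varves.
A: 5470.4 mm over 11845 years gives 5470.4 / 11845 ≈ 0.462 mm/yr.
For B, 7985.2 / 0.462 = 17283.98 years ≈ 17284 varves.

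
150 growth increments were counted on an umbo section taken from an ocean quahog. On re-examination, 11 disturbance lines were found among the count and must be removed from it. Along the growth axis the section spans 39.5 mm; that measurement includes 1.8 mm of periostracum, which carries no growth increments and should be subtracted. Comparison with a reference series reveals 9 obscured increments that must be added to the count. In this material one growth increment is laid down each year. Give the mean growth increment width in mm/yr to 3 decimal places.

Adjusted count: 150 − 11 + 9 = 148 growth increments.
Removing the 1.8 mm offcut leaves 39.5 − 1.8 = 37.7 mm.
37.7 mm over 148 years gives 37.7 / 148 ≈ 0.255 mm/yr.

0.255 mm/yr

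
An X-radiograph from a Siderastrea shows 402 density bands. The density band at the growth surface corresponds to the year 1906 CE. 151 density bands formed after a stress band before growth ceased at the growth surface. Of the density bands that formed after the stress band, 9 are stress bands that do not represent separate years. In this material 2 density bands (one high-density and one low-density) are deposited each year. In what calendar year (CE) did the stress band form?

1835 CE

There are 151 density bands younger than the stress band.
Excluding 9 false density bands: 151 − 9 = 142.
Dividing by 2 density bands per year: 142 / 2 = 71 years.
The density band at the growth surface is 1906 CE, so the stress band dates to 1906 − 71 = 1835 CE.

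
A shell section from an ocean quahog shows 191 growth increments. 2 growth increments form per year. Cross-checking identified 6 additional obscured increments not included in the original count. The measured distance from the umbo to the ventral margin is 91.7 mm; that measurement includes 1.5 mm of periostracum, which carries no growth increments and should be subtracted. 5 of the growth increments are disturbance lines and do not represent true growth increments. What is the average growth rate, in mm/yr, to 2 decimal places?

0.94 mm/yr

Correcting the raw count gives 191 − 5 + 6 = 192 true growth increments.
192 growth increments at 2 per year is 192 / 2 = 96 years.
Net length = 91.7 − 1.5 = 90.2 mm.
Extension rate ≈ 90.2 / 96 = 0.94 mm/yr.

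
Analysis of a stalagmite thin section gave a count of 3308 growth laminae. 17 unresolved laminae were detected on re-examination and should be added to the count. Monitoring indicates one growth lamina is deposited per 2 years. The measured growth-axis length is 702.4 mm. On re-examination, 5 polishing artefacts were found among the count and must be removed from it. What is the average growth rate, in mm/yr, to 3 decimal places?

0.106 mm/yr

Correcting the raw count gives 3308 − 5 + 17 = 3320 true growth laminae.
Multiplying by 2 years per growth lamina: 3320 × 2 = 6640 years.
702.4 mm over 6640 years gives 702.4 / 6640 ≈ 0.106 mm/yr.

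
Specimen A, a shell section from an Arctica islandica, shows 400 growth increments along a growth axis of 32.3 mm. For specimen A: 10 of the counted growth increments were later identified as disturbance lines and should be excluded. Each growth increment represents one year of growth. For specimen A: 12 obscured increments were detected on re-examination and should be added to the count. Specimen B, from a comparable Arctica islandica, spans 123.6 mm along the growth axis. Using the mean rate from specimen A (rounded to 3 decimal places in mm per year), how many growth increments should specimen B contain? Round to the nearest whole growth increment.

Specimen A: adjusted count: 400 − 10 + 12 = 402 growth increments.
A: 32.3 mm over 402 years gives 32.3 / 402 ≈ 0.080 mm per year.
Specimen B: 123.6 mm / 0.080 mm per year = 1545.00 years ≈ 1545 growth increments.

1545 growth increments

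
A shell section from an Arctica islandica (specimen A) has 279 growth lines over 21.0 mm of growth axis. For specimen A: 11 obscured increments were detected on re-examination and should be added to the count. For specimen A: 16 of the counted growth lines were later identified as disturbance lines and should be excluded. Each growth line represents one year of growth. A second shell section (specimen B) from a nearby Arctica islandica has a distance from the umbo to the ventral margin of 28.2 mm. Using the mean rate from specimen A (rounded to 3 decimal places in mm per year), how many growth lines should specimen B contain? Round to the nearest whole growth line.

Specimen A: correcting the raw count gives 279 − 16 + 11 = 274 true growth lines.
A: 21.0 mm over 274 years gives 21.0 / 274 ≈ 0.077 mm/year.
Specimen B: 28.2 mm / 0.077 mm per year = 366.23 years ≈ 366 growth lines.

366 growth lines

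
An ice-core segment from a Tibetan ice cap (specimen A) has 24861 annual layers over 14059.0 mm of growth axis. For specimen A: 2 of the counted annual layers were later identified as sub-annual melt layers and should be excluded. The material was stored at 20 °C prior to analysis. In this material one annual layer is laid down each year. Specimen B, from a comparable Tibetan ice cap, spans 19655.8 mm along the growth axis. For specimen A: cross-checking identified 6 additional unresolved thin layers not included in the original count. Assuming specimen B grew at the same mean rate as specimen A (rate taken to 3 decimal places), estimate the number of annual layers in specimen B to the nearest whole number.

Specimen A: adjusted count: 24861 − 2 + 6 = 24865 annual layers.
A: Mean rate = 14059.0 mm / 24865 years ≈ 0.565 mm/year.
For B, 19655.8 / 0.565 = 34789.03 years ≈ 34789 annual layers.

34789 annual layers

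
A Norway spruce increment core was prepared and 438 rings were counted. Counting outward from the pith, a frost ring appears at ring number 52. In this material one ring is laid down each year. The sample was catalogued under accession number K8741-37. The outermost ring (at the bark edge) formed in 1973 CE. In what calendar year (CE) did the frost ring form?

1587 CE

438 − 52 = 386 rings lie beyond the frost ring toward the bark edge.
Counting back 386 years from 1973 CE places the frost ring in 1973 − 386 = 1587 CE.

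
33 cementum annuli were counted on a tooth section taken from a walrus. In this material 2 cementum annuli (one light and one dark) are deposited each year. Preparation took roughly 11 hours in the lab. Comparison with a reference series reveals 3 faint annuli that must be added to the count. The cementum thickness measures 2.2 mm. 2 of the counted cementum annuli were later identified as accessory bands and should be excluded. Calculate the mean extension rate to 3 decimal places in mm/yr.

0.129 mm/yr

Correcting the raw count gives 33 − 2 + 3 = 34 true cementum annuli.
With 2 cementum annuli per year, 34 / 2 = 17 years.
Mean rate = 2.2 mm / 17 years ≈ 0.129 mm/yr.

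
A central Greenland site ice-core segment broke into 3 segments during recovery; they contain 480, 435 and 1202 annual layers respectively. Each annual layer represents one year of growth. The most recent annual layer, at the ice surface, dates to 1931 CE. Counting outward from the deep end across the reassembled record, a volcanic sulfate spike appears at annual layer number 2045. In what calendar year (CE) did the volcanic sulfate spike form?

Total annual layers = 480 + 435 + 1202 = 2117.
The volcanic sulfate spike sits at annual layer 2045 from the deep end, so 2117 − 2045 = 72 annual layers formed after it.
1931 − 72 = 1859 CE.

1859 CE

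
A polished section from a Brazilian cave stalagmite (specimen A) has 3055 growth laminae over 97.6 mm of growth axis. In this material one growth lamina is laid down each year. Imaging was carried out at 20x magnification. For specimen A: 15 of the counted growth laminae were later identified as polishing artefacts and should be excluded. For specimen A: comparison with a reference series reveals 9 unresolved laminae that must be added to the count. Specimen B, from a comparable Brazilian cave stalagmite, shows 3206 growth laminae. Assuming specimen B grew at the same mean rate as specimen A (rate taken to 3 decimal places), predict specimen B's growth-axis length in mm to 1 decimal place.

102.6 mm

Specimen A: true growth lamina count = 3055 − 15 + 9 = 3049.
A: 97.6 mm over 3049 years gives 97.6 / 3049 ≈ 0.032 mm/yr.
B's length ≈ 0.032 × 3206 = 102.6 mm.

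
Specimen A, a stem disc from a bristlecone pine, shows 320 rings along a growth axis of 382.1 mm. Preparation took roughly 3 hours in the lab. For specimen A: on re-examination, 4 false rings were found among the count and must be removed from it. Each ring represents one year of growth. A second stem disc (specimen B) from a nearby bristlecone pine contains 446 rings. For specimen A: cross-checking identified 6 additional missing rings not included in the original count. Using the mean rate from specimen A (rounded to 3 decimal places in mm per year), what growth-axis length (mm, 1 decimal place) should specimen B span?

529.4 mm

Specimen A: after corrections the count is 320 − 4 + 6 = 322 rings.
A: Mean rate = 382.1 mm / 322 years ≈ 1.187 mm/year.
B's length ≈ 1.187 × 446 = 529.4 mm.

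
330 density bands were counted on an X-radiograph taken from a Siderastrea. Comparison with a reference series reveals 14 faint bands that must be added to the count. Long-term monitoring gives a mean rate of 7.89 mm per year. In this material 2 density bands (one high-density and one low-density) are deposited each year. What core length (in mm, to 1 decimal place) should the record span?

Correcting the raw count gives 330 + 14 = 344 true density bands.
Dividing by 2 density bands per year: 344 / 2 = 172 years.
Length ≈ 7.89 × 172 = 1357.1 mm.

1357.1 mm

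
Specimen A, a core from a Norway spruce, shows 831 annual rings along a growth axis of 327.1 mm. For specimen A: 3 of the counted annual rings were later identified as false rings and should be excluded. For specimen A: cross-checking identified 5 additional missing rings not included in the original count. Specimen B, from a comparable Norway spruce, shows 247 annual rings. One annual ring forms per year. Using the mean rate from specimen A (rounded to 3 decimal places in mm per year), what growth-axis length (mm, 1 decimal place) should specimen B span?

97.1 mm

Specimen A: correcting the raw count gives 831 − 3 + 5 = 833 true annual rings.
A: 327.1 mm over 833 years gives 327.1 / 833 ≈ 0.393 mm per year.
Length of B = 0.393 × 247 = 97.1 mm.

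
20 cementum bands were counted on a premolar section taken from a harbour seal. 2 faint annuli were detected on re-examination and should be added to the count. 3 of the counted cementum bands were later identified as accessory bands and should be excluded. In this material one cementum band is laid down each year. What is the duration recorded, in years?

Correcting the raw count gives 20 − 3 + 2 = 19 true cementum bands.
With a one-to-one cementum band periodicity this is 19 years.

19 years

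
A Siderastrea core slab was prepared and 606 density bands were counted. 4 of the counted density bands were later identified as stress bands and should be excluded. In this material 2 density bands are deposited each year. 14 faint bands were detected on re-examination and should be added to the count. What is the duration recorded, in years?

Adjusted count: 606 − 4 + 14 = 616 density bands.
Dividing by 2 density bands per year: 616 / 2 = 308 years.

308 years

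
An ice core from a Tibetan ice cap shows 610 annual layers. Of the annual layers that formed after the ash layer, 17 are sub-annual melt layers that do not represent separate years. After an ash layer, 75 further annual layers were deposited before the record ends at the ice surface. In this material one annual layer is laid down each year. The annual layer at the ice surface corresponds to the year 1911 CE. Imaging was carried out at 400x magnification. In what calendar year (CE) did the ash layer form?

75 annual layers post-date the ash layer.
Removing the 17 false annual layers leaves 75 − 17 = 58 true annual layers beyond the ash layer.
1911 − 58 = 1853 CE.

1853 CE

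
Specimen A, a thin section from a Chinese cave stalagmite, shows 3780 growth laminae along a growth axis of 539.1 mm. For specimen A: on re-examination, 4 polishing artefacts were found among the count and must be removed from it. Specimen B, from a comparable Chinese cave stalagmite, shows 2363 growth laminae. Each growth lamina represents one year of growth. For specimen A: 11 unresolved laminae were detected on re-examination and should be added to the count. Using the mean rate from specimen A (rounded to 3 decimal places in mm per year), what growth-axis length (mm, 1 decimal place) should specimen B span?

335.5 mm

Specimen A: after corrections the count is 3780 − 4 + 11 = 3787 growth laminae.
A: Mean rate = 539.1 mm / 3787 years ≈ 0.142 mm per year.
For B, 0.142 mm/year × 2363 years = 335.5 mm.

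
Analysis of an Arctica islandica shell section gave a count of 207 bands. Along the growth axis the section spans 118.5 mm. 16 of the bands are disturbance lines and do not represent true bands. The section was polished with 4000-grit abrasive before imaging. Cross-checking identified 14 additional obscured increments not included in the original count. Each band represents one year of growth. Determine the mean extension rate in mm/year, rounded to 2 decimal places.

0.58 mm/year

After corrections the count is 207 − 16 + 14 = 205 bands.
118.5 mm over 205 years gives 118.5 / 205 ≈ 0.58 mm/year.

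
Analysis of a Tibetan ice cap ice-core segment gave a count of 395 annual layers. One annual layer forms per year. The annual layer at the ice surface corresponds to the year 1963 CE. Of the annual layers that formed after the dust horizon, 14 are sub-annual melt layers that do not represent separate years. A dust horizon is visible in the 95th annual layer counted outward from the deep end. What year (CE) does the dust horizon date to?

The dust horizon sits at annual layer 95 from the deep end, so 395 − 95 = 300 annual layers formed after it.
300 − 14 false = 286 true annual layers after the dust horizon.
Counting back 286 years from 1963 CE places the dust horizon in 1963 − 286 = 1677 CE.

1677 CE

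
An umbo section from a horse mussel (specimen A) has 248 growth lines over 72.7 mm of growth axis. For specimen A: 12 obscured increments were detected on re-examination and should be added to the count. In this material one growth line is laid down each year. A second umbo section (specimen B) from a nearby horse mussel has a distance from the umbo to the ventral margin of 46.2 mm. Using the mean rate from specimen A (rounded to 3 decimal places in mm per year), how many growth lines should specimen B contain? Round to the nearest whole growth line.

165 growth lines

Specimen A: correcting the raw count gives 248 + 12 = 260 true growth lines.
A: 72.7 mm over 260 years gives 72.7 / 260 ≈ 0.280 mm per year.
For B, 46.2 / 0.280 = 165.00 years ≈ 165 growth lines.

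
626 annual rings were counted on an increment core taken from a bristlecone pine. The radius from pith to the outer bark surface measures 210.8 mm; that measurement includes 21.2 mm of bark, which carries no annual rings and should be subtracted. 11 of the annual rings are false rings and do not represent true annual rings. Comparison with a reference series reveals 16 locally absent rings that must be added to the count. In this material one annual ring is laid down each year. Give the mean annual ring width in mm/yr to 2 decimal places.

0.30 mm/yr

True annual ring count = 626 − 11 + 16 = 631.
The growth record spans 210.8 − 21.2 = 189.6 mm.
Mean rate = 189.6 mm / 631 years ≈ 0.30 mm/yr.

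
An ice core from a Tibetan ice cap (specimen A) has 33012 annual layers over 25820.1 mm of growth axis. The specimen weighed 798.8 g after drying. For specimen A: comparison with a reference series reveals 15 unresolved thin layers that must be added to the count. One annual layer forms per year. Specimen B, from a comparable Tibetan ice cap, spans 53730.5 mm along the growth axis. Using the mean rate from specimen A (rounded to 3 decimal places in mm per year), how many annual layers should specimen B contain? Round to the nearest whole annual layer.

68709 annual layers

Specimen A: adjusted count: 33012 + 15 = 33027 annual layers.
A: Mean rate = 25820.1 mm / 33027 years ≈ 0.782 mm/yr.
B spans 53730.5 / 0.782 = 68709.08 years ≈ 68709 annual layers.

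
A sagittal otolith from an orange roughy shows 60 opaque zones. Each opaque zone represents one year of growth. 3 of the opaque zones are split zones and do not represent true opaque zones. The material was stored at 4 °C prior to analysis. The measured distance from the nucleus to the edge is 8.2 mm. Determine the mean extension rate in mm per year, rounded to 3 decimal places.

0.144 mm per year

True opaque zone count = 60 − 3 = 57.
Mean rate = 8.2 mm / 57 years ≈ 0.144 mm per year.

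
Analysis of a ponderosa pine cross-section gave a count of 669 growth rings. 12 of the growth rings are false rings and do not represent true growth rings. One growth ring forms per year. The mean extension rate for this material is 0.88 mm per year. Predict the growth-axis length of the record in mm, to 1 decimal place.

After corrections the count is 669 − 12 = 657 growth rings.
Length ≈ 0.88 × 657 = 578.2 mm.

578.2 mm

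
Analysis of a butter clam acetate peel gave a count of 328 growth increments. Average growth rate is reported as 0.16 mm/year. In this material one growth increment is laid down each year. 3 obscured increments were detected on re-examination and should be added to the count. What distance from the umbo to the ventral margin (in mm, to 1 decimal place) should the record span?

53.0 mm

Correcting the raw count gives 328 + 3 = 331 true growth increments.
Length ≈ 0.16 × 331 = 53.0 mm.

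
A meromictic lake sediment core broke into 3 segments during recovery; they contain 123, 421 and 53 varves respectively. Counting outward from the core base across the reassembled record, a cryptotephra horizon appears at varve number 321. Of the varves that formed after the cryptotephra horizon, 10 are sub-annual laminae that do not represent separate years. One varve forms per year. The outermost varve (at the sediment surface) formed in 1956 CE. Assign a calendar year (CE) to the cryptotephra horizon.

1690 CE

Total varves = 123 + 421 + 53 = 597.
597 − 321 = 276 varves lie beyond the cryptotephra horizon toward the sediment surface.
276 − 10 false = 266 true varves after the cryptotephra horizon.
Counting back 266 years from 1956 CE places the cryptotephra horizon in 1956 − 266 = 1690 CE.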